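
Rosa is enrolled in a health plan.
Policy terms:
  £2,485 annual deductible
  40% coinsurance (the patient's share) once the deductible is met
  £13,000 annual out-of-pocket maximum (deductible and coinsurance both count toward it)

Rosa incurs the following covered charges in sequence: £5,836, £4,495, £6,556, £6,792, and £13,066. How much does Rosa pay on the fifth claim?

Bill 1, £5,836: deductible takes £2,485, £3,351 remains; patient's 40% is £1,340.40. Patient pays £3,825.40; OOP now £3,825.40.
Bill 2, £4,495: deductible already satisfied, so patient's share is 40% × £4,495 = £1,798. Patient owes £1,798 (running OOP £5,623.40).
Bill 3, £6,556: deductible met; 40% of £6,556 = £2,622.40. Cost to patient: £2,622.40. OOP to date £8,245.80.
Bill 4, £6,792: deductible met; 40% of £6,792 = £2,716.80. Patient pays £2,716.80; OOP now £10,962.60.
Bill 5, £13,066: 40% coinsurance on £13,066 = £5,226.40. OOP would hit £16,189 > £13,000, so the cap limits the patient to £13,000 − £10,962.60 = £2,037.40.

£2,037.40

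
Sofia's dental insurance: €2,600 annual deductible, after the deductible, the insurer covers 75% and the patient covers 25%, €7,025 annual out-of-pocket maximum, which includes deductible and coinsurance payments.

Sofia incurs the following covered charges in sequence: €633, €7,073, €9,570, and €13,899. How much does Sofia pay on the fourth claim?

Bill 1, €633: entire amount goes to the deductible. Patient owes €633 (running OOP €633).
Bill 2, €7,073: €1,967 finishes the deductible; €5,106 goes to coinsurance; coinsurance €5,106 × 25% = €1,276.50. Patient pays €3,243.50; OOP now €3,876.50.
Bill 3, €9,570: 25% coinsurance on €9,570 = €2,392.50. Patient pays €2,392.50; OOP now €6,269.
Bill 4, €13,899: 25% coinsurance on €13,899 = €3,474.75. OOP would hit €9,743.75 > €7,025, so the cap limits the patient to €7,025 − €6,269 = €756.

€756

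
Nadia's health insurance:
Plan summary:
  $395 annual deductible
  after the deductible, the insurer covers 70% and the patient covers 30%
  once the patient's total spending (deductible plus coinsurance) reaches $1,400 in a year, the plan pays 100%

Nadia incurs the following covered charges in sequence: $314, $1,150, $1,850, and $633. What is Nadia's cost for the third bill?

Claim 1 ($314): fully absorbed by the deductible. Cost to patient: $314. OOP to date $314.
Claim 2 ($1,150): deductible takes $81, $1,069 remains; 30% of $1,069 = $320.70. Patient pays $401.70; OOP now $715.70.
Claim 3 ($1,850): deductible already satisfied, so patient's share is 30% × $1,850 = $555. Patient pays $555; OOP now $1,270.70.

$555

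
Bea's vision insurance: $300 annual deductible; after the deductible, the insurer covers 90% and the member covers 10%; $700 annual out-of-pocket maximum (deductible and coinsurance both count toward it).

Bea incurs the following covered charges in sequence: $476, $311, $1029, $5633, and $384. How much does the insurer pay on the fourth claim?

$5384.60

Claim 1 — $476: $300 finishes the deductible; $176 goes to coinsurance; 10% of $176 = $17.60. Member pays $317.60; OOP now $317.60. Insurer: $476 − $317.60 = $158.40.
Claim 2 — $311: deductible already satisfied, so member's share is 10% × $311 = $31.10. Member pays $31.10; OOP now $348.70. Insurer: $311 − $31.10 = $279.90.
Claim 3 — $1029: deductible met; 10% of $1029 = $102.90. Member owes $102.90 (running OOP $451.60). Insurer: $1029 − $102.90 = $926.10.
Claim 4 — $5633: deductible already satisfied, so member's share is 10% × $5633 = $563.30. Adding that to $451.60 gives $1014.90, past the $700 cap; member pays only $700 − $451.60 = $248.40. Insurer: $5633 − $248.40 = $5384.60.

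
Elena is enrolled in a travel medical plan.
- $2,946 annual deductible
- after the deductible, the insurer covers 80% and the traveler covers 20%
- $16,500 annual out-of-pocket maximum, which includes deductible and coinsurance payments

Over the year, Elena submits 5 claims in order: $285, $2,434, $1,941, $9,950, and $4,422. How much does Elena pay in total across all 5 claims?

Claim 1 ($285): entire amount goes to the deductible. Cost to traveler: $285. OOP to date $285.
Claim 2 ($2,434): entire amount goes to the deductible. Traveler pays $2,434; OOP now $2,719.
Claim 3 ($1,941): $227 to deductible, leaving $1,714; coinsurance $1,714 × 20% = $342.80. Traveler owes $569.80 (running OOP $3,288.80).
Claim 4 ($9,950): 20% coinsurance on $9,950 = $1,990. Traveler owes $1,990 (running OOP $5,278.80).
Claim 5 ($4,422): deductible already satisfied, so traveler's share is 20% × $4,422 = $884.40. Traveler pays $884.40; OOP now $6,163.20.
Summing the traveler's payments: $285 + $2,434 + $569.80 + $1,990 + $884.40 = $6,163.20.

$6,163.20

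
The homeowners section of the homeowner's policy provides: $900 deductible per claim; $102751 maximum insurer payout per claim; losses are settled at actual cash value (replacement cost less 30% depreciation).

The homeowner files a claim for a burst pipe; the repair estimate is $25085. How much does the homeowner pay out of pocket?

At 30% depreciation, ACV = $25085 − $7525.50 = $17559.50.
After the deductible, $17559.50 − $900 = $16659.50 remains.
$16659.50 ≤ $102751, so the limit doesn't bind; insurer pays $16659.50.
The homeowner bears the rest of the original loss: $25085 − $16659.50 = $8425.50.

$8425.50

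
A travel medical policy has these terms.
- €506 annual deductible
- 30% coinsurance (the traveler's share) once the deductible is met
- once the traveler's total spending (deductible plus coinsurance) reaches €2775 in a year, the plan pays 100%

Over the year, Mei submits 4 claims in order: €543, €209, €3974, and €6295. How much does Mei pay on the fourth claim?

Claim 1 — €543: €506 to deductible, leaving €37; 30% of €37 = €11.10. Traveler owes €517.10 (running OOP €517.10).
Claim 2 — €209: deductible already satisfied, so traveler's share is 30% × €209 = €62.70. Traveler pays €62.70; OOP now €579.80.
Claim 3 — €3974: 30% coinsurance on €3974 = €1192.20. Traveler owes €1192.20 (running OOP €1772).
Claim 4 — €6295: 30% coinsurance on €6295 = €1888.50. Adding that to €1772 gives €3660.50, past the €2775 cap; traveler pays only €2775 − €1772 = €1003.

€1003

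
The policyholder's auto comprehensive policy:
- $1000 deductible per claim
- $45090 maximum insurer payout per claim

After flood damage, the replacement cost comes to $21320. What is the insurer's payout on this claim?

$20320

Less the $1000 deductible: $21320 − $1000 = $20320.
That's under the $45090 cap, so the insurer reimburses the full $20320.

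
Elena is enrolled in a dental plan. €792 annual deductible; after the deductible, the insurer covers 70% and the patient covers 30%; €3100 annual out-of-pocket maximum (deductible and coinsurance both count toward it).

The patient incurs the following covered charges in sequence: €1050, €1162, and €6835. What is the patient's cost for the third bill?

€1882

Claim 1 (€1050): €792 to deductible, leaving €258; patient's 30% is €77.40. Patient pays €869.40; OOP now €869.40.
Claim 2 (€1162): deductible already satisfied, so patient's share is 30% × €1162 = €348.60. Patient pays €348.60; OOP now €1218.
Claim 3 (€6835): deductible met; 30% of €6835 = €2050.50. That would push OOP to €3268.50, over the €3100 cap, so patient pays €3100 − €1218 = €1882.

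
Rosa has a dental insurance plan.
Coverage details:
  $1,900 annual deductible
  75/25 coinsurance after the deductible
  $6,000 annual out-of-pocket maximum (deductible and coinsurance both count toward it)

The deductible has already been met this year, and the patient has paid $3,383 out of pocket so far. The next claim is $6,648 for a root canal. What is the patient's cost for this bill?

With the deductible met, the entire $6,648 is subject to coinsurance.
Coinsurance: $6,648 × 25% = $1,662.
Year-to-date out-of-pocket becomes $3,383 + $1,662 = $5,045, still under the $6,000 maximum, so no cap applies.

$1,662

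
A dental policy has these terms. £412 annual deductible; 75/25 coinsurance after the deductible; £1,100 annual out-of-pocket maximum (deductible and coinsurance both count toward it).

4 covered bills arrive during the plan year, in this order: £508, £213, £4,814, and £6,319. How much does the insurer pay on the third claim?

£4,203.25

Claim 1 (£508): deductible takes £412, £96 remains; patient's 25% is £24. Patient pays £436; OOP now £436. Plan pays £508 − £436 = £72.
Claim 2 (£213): deductible met; 25% of £213 = £53.25. Patient pays £53.25; OOP now £489.25. Insurer: £213 − £53.25 = £159.75.
Claim 3 (£4,814): deductible already satisfied, so patient's share is 25% × £4,814 = £1,203.50. OOP would hit £1,692.75 > £1,100, so the cap limits the patient to £1,100 − £489.25 = £610.75. Plan pays £4,814 − £610.75 = £4,203.25.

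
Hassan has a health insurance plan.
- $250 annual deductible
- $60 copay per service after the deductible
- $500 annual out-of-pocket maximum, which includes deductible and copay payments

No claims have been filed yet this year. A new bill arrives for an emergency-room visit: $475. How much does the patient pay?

Nothing has been paid toward the $250 deductible, so the first $250 of this charge is applied there.
After the $250 deductible portion, $475 − $250 = $225 is subject to the copay.
Copay on this service: $60.
Patient responsibility before any cap: $250 + $60 = $310.
Cumulative spending $0 + $310 = $310 stays under the $500 maximum.

$310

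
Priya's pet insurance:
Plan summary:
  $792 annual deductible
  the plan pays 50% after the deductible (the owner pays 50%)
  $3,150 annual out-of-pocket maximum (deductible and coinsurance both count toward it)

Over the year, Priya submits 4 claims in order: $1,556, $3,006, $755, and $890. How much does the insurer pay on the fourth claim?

$794.50

Bill 1, $1,556: $792 to deductible, leaving $764; coinsurance $764 × 50% = $382. Cost to owner: $1,174. OOP to date $1,174. Plan pays $1,556 − $1,174 = $382.
Bill 2, $3,006: deductible met; 50% of $3,006 = $1,503. Owner owes $1,503 (running OOP $2,677). Plan pays $3,006 − $1,503 = $1,503.
Bill 3, $755: 50% coinsurance on $755 = $377.50. Cost to owner: $377.50. OOP to date $3,054.50. Insurer: $755 − $377.50 = $377.50.
Bill 4, $890: deductible met; 50% of $890 = $445. That would push OOP to $3,499.50, over the $3,150 cap, so owner pays $3,150 − $3,054.50 = $95.50. Insurer: $890 − $95.50 = $794.50.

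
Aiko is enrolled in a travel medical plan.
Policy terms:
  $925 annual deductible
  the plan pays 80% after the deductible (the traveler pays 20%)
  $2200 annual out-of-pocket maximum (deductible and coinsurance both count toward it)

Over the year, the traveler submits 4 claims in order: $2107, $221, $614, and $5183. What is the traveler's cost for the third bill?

$122.80

Claim 1 — $2107: deductible takes $925, $1182 remains; 20% of $1182 = $236.40. Traveler pays $1161.40; OOP now $1161.40.
Claim 2 — $221: deductible already satisfied, so traveler's share is 20% × $221 = $44.20. Traveler owes $44.20 (running OOP $1205.60).
Claim 3 — $614: deductible met; 20% of $614 = $122.80. Traveler pays $122.80; OOP now $1328.40.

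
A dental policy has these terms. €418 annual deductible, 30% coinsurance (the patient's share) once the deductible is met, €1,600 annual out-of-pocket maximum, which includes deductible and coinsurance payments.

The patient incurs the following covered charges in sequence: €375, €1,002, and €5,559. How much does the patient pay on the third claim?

Bill 1, €375: fully absorbed by the deductible. Patient owes €375 (running OOP €375).
Bill 2, €1,002: €43 finishes the deductible; €959 goes to coinsurance; coinsurance €959 × 30% = €287.70. Cost to patient: €330.70. OOP to date €705.70.
Bill 3, €5,559: deductible met; 30% of €5,559 = €1,667.70. OOP would hit €2,373.40 > €1,600, so the cap limits the patient to €1,600 − €705.70 = €894.30.

€894.30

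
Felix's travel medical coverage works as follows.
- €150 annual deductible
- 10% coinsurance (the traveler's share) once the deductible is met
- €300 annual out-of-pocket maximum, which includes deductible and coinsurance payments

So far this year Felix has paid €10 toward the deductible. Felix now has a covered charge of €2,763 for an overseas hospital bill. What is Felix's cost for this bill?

€10 of the €150 deductible is already met, leaving €140.
That leaves €2,763 − €140 = €2,623 for coinsurance.
Coinsurance: €2,623 × 10% = €262.30.
So the traveler owes €140 + €262.30 = €402.30 before any cap.
That would bring total out-of-pocket to €412.30, past the €300 cap. The traveler is capped at €300 − €10 = €290 on this claim.

€290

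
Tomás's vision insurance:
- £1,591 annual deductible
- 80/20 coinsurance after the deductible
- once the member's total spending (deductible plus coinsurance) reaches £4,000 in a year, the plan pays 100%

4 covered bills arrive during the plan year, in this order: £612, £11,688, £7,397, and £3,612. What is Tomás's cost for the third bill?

Claim 1 (£612): all of it applies to the deductible. Cost to member: £612. OOP to date £612.
Claim 2 (£11,688): £979 to deductible, leaving £10,709; 20% of £10,709 = £2,141.80. Member pays £3,120.80; OOP now £3,732.80.
Claim 3 (£7,397): deductible already satisfied, so member's share is 20% × £7,397 = £1,479.40. That would push OOP to £5,212.20, over the £4,000 cap, so member pays £4,000 − £3,732.80 = £267.20.

£267.20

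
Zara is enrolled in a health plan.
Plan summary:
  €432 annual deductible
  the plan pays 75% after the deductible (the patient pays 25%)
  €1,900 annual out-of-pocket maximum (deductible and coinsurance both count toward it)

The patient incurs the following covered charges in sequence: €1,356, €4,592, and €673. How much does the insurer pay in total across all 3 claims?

Claim 1 (€1,356): €432 to deductible, leaving €924; 25% of €924 = €231. Patient owes €663 (running OOP €663). Plan pays €1,356 − €663 = €693.
Claim 2 (€4,592): deductible already satisfied, so patient's share is 25% × €4,592 = €1,148. Cost to patient: €1,148. OOP to date €1,811. Insurer: €4,592 − €1,148 = €3,444.
Claim 3 (€673): deductible met; 25% of €673 = €168.25. That would push OOP to €1,979.25, over the €1,900 cap, so patient pays €1,900 − €1,811 = €89. Insurer: €673 − €89 = €584.
Insurer total: €693 + €3,444 + €584 = €4,721.

€4,721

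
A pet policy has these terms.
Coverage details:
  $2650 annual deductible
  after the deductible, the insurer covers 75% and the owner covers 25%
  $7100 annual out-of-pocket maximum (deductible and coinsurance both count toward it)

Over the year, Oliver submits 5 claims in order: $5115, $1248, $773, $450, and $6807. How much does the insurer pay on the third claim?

$579.75

Bill 1, $5115: $2650 finishes the deductible; $2465 goes to coinsurance; coinsurance $2465 × 25% = $616.25. Owner pays $3266.25; OOP now $3266.25. Insurer: $5115 − $3266.25 = $1848.75.
Bill 2, $1248: deductible met; 25% of $1248 = $312. Owner pays $312; OOP now $3578.25. Insurer: $1248 − $312 = $936.
Bill 3, $773: 25% coinsurance on $773 = $193.25. Cost to owner: $193.25. OOP to date $3771.50. Plan pays $773 − $193.25 = $579.75.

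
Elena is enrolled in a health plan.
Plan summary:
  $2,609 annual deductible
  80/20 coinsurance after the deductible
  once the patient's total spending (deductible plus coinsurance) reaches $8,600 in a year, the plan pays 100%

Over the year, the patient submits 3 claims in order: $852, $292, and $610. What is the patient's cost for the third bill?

#1 ($852): entire amount goes to the deductible. Cost to patient: $852. OOP to date $852.
#2 ($292): fully absorbed by the deductible. Patient owes $292 (running OOP $1,144).
#3 ($610): entire amount goes to the deductible. Patient pays $610; OOP now $1,754.

$610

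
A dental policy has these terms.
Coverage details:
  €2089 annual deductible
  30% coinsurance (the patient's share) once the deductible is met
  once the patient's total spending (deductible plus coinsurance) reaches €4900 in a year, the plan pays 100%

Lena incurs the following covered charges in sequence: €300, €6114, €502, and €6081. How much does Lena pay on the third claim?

€150.60

Claim 1 — €300: fully absorbed by the deductible. Patient pays €300; OOP now €300.
Claim 2 — €6114: €1789 to deductible, leaving €4325; coinsurance €4325 × 30% = €1297.50. Patient pays €3086.50; OOP now €3386.50.
Claim 3 — €502: deductible met; 30% of €502 = €150.60. Patient owes €150.60 (running OOP €3537.10).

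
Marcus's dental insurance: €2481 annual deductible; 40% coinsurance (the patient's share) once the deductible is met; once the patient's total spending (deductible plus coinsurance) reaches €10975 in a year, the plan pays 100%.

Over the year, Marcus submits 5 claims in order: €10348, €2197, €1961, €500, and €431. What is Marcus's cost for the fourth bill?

#1 (€10348): deductible takes €2481, €7867 remains; patient's 40% is €3146.80. Patient owes €5627.80 (running OOP €5627.80).
#2 (€2197): 40% coinsurance on €2197 = €878.80. Patient pays €878.80; OOP now €6506.60.
#3 (€1961): deductible met; 40% of €1961 = €784.40. Patient owes €784.40 (running OOP €7291).
#4 (€500): deductible met; 40% of €500 = €200. Patient owes €200 (running OOP €7491).

€200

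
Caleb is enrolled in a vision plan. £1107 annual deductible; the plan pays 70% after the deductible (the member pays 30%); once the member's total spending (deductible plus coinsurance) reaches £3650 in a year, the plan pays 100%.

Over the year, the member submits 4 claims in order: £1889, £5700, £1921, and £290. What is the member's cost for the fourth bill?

£22.10

Bill 1, £1889: £1107 to deductible, leaving £782; 30% of £782 = £234.60. Cost to member: £1341.60. OOP to date £1341.60.
Bill 2, £5700: 30% coinsurance on £5700 = £1710. Member owes £1710 (running OOP £3051.60).
Bill 3, £1921: 30% coinsurance on £1921 = £576.30. Member owes £576.30 (running OOP £3627.90).
Bill 4, £290: deductible met; 30% of £290 = £87. That would push OOP to £3714.90, over the £3650 cap, so member pays £3650 − £3627.90 = £22.10.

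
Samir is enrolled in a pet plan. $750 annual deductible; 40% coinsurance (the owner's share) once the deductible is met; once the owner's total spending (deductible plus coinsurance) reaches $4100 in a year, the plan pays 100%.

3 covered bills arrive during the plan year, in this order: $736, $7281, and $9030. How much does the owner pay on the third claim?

Claim 1 — $736: fully absorbed by the deductible. Owner owes $736 (running OOP $736).
Claim 2 — $7281: deductible takes $14, $7267 remains; owner's 40% is $2906.80. Owner pays $2920.80; OOP now $3656.80.
Claim 3 — $9030: deductible already satisfied, so owner's share is 40% × $9030 = $3612. Adding that to $3656.80 gives $7268.80, past the $4100 cap; owner pays only $4100 − $3656.80 = $443.20.

$443.20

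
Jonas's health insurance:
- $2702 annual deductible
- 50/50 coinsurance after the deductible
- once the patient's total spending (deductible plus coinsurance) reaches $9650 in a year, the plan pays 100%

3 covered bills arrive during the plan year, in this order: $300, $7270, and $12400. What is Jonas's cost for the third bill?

Claim 1 — $300: all of it applies to the deductible. Patient pays $300; OOP now $300.
Claim 2 — $7270: $2402 to deductible, leaving $4868; 50% of $4868 = $2434. Patient pays $4836; OOP now $5136.
Claim 3 — $12400: deductible already satisfied, so patient's share is 50% × $12400 = $6200. That would push OOP to $11336, over the $9650 cap, so patient pays $9650 − $5136 = $4514.

$4514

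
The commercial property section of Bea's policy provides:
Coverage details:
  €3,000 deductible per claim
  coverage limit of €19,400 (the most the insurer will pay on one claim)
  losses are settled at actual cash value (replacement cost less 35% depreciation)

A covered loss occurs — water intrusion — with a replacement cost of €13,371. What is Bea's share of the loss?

€7,679.85

Actual cash value after 35% depreciation: €13,371 × 65% = €8,691.15.
After the deductible, €8,691.15 − €3,000 = €5,691.15 remains.
That's under the €19,400 cap, so the insurer reimburses the full €5,691.15.
Business's share is the uncovered remainder: €13,371 − €5,691.15 = €7,679.85.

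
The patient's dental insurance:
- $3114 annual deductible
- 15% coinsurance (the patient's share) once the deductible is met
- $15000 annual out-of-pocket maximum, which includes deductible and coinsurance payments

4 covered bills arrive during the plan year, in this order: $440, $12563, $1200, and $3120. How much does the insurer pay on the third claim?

$1020

#1 ($440): all of it applies to the deductible. Cost to patient: $440. OOP to date $440. Plan pays $440 − $440 = $0.
#2 ($12563): deductible takes $2674, $9889 remains; 15% of $9889 = $1483.35. Patient pays $4157.35; OOP now $4597.35. Insurer: $12563 − $4157.35 = $8405.65.
#3 ($1200): 15% coinsurance on $1200 = $180. Cost to patient: $180. OOP to date $4777.35. Insurer: $1200 − $180 = $1020.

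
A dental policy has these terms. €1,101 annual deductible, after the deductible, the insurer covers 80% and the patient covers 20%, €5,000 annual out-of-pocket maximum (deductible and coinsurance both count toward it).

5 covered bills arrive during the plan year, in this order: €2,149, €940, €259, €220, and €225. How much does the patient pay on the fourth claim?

€44

Claim 1 — €2,149: €1,101 finishes the deductible; €1,048 goes to coinsurance; patient's 20% is €209.60. Patient pays €1,310.60; OOP now €1,310.60.
Claim 2 — €940: 20% coinsurance on €940 = €188. Patient owes €188 (running OOP €1,498.60).
Claim 3 — €259: 20% coinsurance on €259 = €51.80. Cost to patient: €51.80. OOP to date €1,550.40.
Claim 4 — €220: deductible met; 20% of €220 = €44. Cost to patient: €44. OOP to date €1,594.40.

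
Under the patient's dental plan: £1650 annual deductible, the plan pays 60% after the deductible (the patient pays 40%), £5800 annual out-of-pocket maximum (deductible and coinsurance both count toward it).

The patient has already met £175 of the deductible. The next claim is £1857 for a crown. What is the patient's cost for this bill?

£1627.80

£175 of the £1650 deductible is already met, leaving £1475.
The remaining £382 (= £1857 − £1475) moves to coinsurance.
40% of £382 = £152.80 falls to the patient.
So the patient owes £1475 + £152.80 = £1627.80 before any cap.
Year-to-date out-of-pocket becomes £175 + £1627.80 = £1802.80, still under the £5800 maximum, so no cap applies.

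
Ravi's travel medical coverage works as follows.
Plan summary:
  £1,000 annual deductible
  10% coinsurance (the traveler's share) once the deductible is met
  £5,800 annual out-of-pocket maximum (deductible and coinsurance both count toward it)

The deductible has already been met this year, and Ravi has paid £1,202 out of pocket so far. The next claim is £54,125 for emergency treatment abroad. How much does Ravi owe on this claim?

£4,598

With the deductible met, the entire £54,125 is subject to coinsurance.
Traveler's 10% share of £54,125 is £5,412.50.
That would bring total out-of-pocket to £6,614.50, past the £5,800 cap. The traveler is capped at £5,800 − £1,202 = £4,598 on this claim.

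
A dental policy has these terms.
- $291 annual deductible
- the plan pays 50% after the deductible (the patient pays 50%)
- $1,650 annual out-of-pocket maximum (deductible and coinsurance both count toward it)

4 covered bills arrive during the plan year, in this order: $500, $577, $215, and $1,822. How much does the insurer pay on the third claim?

$107.50

Claim 1 ($500): $291 to deductible, leaving $209; coinsurance $209 × 50% = $104.50. Patient owes $395.50 (running OOP $395.50). Plan pays $500 − $395.50 = $104.50.
Claim 2 ($577): 50% coinsurance on $577 = $288.50. Cost to patient: $288.50. OOP to date $684. Insurer: $577 − $288.50 = $288.50.
Claim 3 ($215): 50% coinsurance on $215 = $107.50. Patient owes $107.50 (running OOP $791.50). Insurer: $215 − $107.50 = $107.50.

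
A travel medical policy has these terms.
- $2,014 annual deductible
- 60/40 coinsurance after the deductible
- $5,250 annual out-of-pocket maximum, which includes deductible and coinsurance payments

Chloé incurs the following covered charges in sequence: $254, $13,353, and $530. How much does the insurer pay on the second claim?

#1 ($254): entire amount goes to the deductible. Traveler pays $254; OOP now $254. Insurer: $254 − $254 = $0.
#2 ($13,353): $1,760 to deductible, leaving $11,593; 40% of $11,593 = $4,637.20. Deductible plus coinsurance: $1,760 + $4,637.20 = $6,397.20. Adding that to $254 gives $6,651.20, past the $5,250 cap; traveler pays only $5,250 − $254 = $4,996. Insurer: $13,353 − $4,996 = $8,357.

$8,357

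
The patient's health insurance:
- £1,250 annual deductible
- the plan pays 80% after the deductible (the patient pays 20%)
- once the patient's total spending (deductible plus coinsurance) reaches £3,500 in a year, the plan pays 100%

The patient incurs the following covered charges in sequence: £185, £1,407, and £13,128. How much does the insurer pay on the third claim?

#1 (£185): entire amount goes to the deductible. Patient owes £185 (running OOP £185). Plan pays £185 − £185 = £0.
#2 (£1,407): £1,065 finishes the deductible; £342 goes to coinsurance; coinsurance £342 × 20% = £68.40. Cost to patient: £1,133.40. OOP to date £1,318.40. Insurer: £1,407 − £1,133.40 = £273.60.
#3 (£13,128): 20% coinsurance on £13,128 = £2,625.60. OOP would hit £3,944 > £3,500, so the cap limits the patient to £3,500 − £1,318.40 = £2,181.60. Insurer: £13,128 − £2,181.60 = £10,946.40.

£10,946.40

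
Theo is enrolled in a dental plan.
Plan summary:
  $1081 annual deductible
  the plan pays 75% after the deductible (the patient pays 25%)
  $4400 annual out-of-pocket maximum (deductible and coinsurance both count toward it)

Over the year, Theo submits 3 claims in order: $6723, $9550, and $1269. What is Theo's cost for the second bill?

#1 ($6723): $1081 finishes the deductible; $5642 goes to coinsurance; 25% of $5642 = $1410.50. Patient owes $2491.50 (running OOP $2491.50).
#2 ($9550): deductible met; 25% of $9550 = $2387.50. OOP would hit $4879 > $4400, so the cap limits the patient to $4400 − $2491.50 = $1908.50.

$1908.50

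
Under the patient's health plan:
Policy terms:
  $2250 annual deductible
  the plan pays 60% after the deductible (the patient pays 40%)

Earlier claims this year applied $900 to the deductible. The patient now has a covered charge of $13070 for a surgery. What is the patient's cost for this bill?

Deductible still to meet: $2250 − $900 = $1350.
The remaining $11720 (= $13070 − $1350) moves to coinsurance.
Patient's 40% share of $11720 is $4688.
So the patient owes $1350 + $4688 = $6038.

$6038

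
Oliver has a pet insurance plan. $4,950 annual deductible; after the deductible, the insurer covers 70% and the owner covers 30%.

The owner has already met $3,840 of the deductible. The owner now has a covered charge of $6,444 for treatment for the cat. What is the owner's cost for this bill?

$2,710.20

Remaining deductible: $4,950 − $3,840 = $1,110.
The remaining $5,334 (= $6,444 − $1,110) moves to coinsurance.
Coinsurance: $5,334 × 30% = $1,600.20.
That puts the owner's cost at $1,110 + $1,600.20 = $2,710.20.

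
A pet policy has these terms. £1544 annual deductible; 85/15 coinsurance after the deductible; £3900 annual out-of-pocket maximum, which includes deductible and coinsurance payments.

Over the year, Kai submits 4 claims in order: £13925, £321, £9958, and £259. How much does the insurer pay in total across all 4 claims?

Claim 1 (£13925): £1544 finishes the deductible; £12381 goes to coinsurance; 15% of £12381 = £1857.15. Cost to owner: £3401.15. OOP to date £3401.15. Insurer: £13925 − £3401.15 = £10523.85.
Claim 2 (£321): deductible already satisfied, so owner's share is 15% × £321 = £48.15. Cost to owner: £48.15. OOP to date £3449.30. Plan pays £321 − £48.15 = £272.85.
Claim 3 (£9958): 15% coinsurance on £9958 = £1493.70. That would push OOP to £4943, over the £3900 cap, so owner pays £3900 − £3449.30 = £450.70. Plan pays £9958 − £450.70 = £9507.30.
Claim 4 (£259): deductible met; 15% of £259 = £38.85. Adding that to £3900 gives £3938.85, past the £3900 cap; owner pays only £3900 − £3900 = £0. Plan pays £259 − £0 = £259.
Insurer total: £10523.85 + £272.85 + £9507.30 + £259 = £20563.

£20563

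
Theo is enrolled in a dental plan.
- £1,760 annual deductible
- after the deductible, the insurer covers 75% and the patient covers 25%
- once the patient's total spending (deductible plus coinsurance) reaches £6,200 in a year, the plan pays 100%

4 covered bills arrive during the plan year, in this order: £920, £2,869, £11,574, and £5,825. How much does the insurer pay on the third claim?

£8,680.50

Claim 1 (£920): fully absorbed by the deductible. Cost to patient: £920. OOP to date £920. Insurer: £920 − £920 = £0.
Claim 2 (£2,869): £840 finishes the deductible; £2,029 goes to coinsurance; 25% of £2,029 = £507.25. Patient pays £1,347.25; OOP now £2,267.25. Insurer: £2,869 − £1,347.25 = £1,521.75.
Claim 3 (£11,574): deductible already satisfied, so patient's share is 25% × £11,574 = £2,893.50. Patient owes £2,893.50 (running OOP £5,160.75). Plan pays £11,574 − £2,893.50 = £8,680.50.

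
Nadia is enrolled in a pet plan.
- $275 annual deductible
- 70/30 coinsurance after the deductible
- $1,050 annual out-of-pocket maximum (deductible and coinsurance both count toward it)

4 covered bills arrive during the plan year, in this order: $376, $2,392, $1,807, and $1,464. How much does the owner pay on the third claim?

$27.10

Bill 1, $376: $275 to deductible, leaving $101; owner's 30% is $30.30. Owner owes $305.30 (running OOP $305.30).
Bill 2, $2,392: deductible met; 30% of $2,392 = $717.60. Owner owes $717.60 (running OOP $1,022.90).
Bill 3, $1,807: deductible already satisfied, so owner's share is 30% × $1,807 = $542.10. OOP would hit $1,565 > $1,050, so the cap limits the owner to $1,050 − $1,022.90 = $27.10.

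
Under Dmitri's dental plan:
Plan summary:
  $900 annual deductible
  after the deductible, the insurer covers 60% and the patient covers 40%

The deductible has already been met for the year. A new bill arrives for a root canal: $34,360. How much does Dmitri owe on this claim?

With the deductible met, the entire $34,360 is subject to coinsurance.
Patient's 40% share of $34,360 is $13,744.

$13,744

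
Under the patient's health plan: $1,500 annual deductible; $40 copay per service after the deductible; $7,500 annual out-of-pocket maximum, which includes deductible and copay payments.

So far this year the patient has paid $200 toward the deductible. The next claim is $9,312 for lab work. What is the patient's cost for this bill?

$1,340

Deductible still to meet: $1,500 − $200 = $1,300.
After the $1,300 deductible portion, $9,312 − $1,300 = $8,012 is subject to the copay.
Copay on this service: $40.
That puts the patient's cost at $1,300 + $40 = $1,340 before any cap.
Total out-of-pocket so far would be $200 + $1,340 = $1,540, below the $7,500 cap — no reduction.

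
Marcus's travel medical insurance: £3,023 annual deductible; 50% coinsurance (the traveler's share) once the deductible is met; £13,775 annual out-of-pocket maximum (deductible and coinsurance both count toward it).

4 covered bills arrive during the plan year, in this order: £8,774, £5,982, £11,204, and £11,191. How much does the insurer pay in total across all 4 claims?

Bill 1, £8,774: £3,023 to deductible, leaving £5,751; coinsurance £5,751 × 50% = £2,875.50. Traveler pays £5,898.50; OOP now £5,898.50. Plan pays £8,774 − £5,898.50 = £2,875.50.
Bill 2, £5,982: 50% coinsurance on £5,982 = £2,991. Traveler owes £2,991 (running OOP £8,889.50). Plan pays £5,982 − £2,991 = £2,991.
Bill 3, £11,204: deductible already satisfied, so traveler's share is 50% × £11,204 = £5,602. OOP would hit £14,491.50 > £13,775, so the cap limits the traveler to £13,775 − £8,889.50 = £4,885.50. Insurer: £11,204 − £4,885.50 = £6,318.50.
Bill 4, £11,191: 50% coinsurance on £11,191 = £5,595.50. That would push OOP to £19,370.50, over the £13,775 cap, so traveler pays £13,775 − £13,775 = £0. Insurer: £11,191 − £0 = £11,191.
Insurer total = bills − traveler's total = £37,151 − £13,775 = £23,376.

£23,376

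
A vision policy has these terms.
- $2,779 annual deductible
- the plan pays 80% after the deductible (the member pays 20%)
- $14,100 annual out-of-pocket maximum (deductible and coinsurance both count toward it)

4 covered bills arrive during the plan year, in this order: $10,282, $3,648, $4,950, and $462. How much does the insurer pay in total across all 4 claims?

Bill 1, $10,282: $2,779 finishes the deductible; $7,503 goes to coinsurance; 20% of $7,503 = $1,500.60. Member owes $4,279.60 (running OOP $4,279.60). Plan pays $10,282 − $4,279.60 = $6,002.40.
Bill 2, $3,648: deductible already satisfied, so member's share is 20% × $3,648 = $729.60. Cost to member: $729.60. OOP to date $5,009.20. Plan pays $3,648 − $729.60 = $2,918.40.
Bill 3, $4,950: deductible already satisfied, so member's share is 20% × $4,950 = $990. Member owes $990 (running OOP $5,999.20). Insurer: $4,950 − $990 = $3,960.
Bill 4, $462: deductible already satisfied, so member's share is 20% × $462 = $92.40. Member owes $92.40 (running OOP $6,091.60). Insurer: $462 − $92.40 = $369.60.
Insurer total: $6,002.40 + $2,918.40 + $3,960 + $369.60 = $13,250.40.

$13,250.40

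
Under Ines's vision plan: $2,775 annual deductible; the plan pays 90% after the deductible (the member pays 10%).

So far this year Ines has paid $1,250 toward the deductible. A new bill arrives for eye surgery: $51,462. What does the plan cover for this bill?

$44,943.30

Remaining deductible: $2,775 − $1,250 = $1,525.
The remaining $49,937 (= $51,462 − $1,525) moves to coinsurance.
Member's 10% share of $49,937 is $4,993.70.
Member responsibility: $1,525 + $4,993.70 = $6,518.70.
The plan picks up $51,462 − $6,518.70 = $44,943.30.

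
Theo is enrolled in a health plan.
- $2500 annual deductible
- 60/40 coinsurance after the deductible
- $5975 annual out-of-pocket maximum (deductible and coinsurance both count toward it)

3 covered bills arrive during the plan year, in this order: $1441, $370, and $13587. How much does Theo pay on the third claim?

$4164

Bill 1, $1441: fully absorbed by the deductible. Patient owes $1441 (running OOP $1441).
Bill 2, $370: all of it applies to the deductible. Patient owes $370 (running OOP $1811).
Bill 3, $13587: deductible takes $689, $12898 remains; coinsurance $12898 × 40% = $5159.20. Together that's $689 + $5159.20 = $5848.20. Adding that to $1811 gives $7659.20, past the $5975 cap; patient pays only $5975 − $1811 = $4164.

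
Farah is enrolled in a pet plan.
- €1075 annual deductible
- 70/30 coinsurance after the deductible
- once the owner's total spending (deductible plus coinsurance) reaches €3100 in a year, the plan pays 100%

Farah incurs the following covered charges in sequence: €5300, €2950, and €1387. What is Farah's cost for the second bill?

#1 (€5300): €1075 to deductible, leaving €4225; 30% of €4225 = €1267.50. Owner owes €2342.50 (running OOP €2342.50).
#2 (€2950): 30% coinsurance on €2950 = €885. OOP would hit €3227.50 > €3100, so the cap limits the owner to €3100 − €2342.50 = €757.50.

€757.50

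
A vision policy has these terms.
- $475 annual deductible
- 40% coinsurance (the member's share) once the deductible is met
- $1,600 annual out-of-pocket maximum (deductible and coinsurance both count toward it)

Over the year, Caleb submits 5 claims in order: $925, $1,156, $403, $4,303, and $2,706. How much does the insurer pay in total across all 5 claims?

Bill 1, $925: deductible takes $475, $450 remains; member's 40% is $180. Member pays $655; OOP now $655. Plan pays $925 − $655 = $270.
Bill 2, $1,156: 40% coinsurance on $1,156 = $462.40. Member pays $462.40; OOP now $1,117.40. Insurer: $1,156 − $462.40 = $693.60.
Bill 3, $403: deductible already satisfied, so member's share is 40% × $403 = $161.20. Cost to member: $161.20. OOP to date $1,278.60. Plan pays $403 − $161.20 = $241.80.
Bill 4, $4,303: deductible already satisfied, so member's share is 40% × $4,303 = $1,721.20. That would push OOP to $2,999.80, over the $1,600 cap, so member pays $1,600 − $1,278.60 = $321.40. Insurer: $4,303 − $321.40 = $3,981.60.
Bill 5, $2,706: 40% coinsurance on $2,706 = $1,082.40. OOP would hit $2,682.40 > $1,600, so the cap limits the member to $1,600 − $1,600 = $0. Insurer: $2,706 − $0 = $2,706.
Insurer total = bills − member's total = $9,493 − $1,600 = $7,893.

$7,893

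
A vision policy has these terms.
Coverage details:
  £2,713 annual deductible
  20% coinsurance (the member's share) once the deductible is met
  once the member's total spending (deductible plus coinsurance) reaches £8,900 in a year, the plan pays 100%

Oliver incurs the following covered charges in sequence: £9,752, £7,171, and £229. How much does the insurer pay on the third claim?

£183.20

Claim 1 (£9,752): £2,713 to deductible, leaving £7,039; member's 20% is £1,407.80. Member owes £4,120.80 (running OOP £4,120.80). Plan pays £9,752 − £4,120.80 = £5,631.20.
Claim 2 (£7,171): 20% coinsurance on £7,171 = £1,434.20. Cost to member: £1,434.20. OOP to date £5,555. Insurer: £7,171 − £1,434.20 = £5,736.80.
Claim 3 (£229): deductible already satisfied, so member's share is 20% × £229 = £45.80. Member pays £45.80; OOP now £5,600.80. Insurer: £229 − £45.80 = £183.20.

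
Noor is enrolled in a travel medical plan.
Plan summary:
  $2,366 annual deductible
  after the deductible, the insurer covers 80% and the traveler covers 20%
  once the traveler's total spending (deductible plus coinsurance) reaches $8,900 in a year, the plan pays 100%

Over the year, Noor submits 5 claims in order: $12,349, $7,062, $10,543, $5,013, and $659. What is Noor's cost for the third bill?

$2,108.60

#1 ($12,349): $2,366 finishes the deductible; $9,983 goes to coinsurance; 20% of $9,983 = $1,996.60. Traveler owes $4,362.60 (running OOP $4,362.60).
#2 ($7,062): 20% coinsurance on $7,062 = $1,412.40. Traveler pays $1,412.40; OOP now $5,775.
#3 ($10,543): deductible met; 20% of $10,543 = $2,108.60. Traveler owes $2,108.60 (running OOP $7,883.60).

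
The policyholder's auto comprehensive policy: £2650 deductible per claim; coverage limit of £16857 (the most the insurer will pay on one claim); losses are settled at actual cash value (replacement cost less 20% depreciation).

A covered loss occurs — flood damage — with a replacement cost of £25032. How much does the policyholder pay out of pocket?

£8175

Depreciate 20%: the covered value is £25032 × 0.8 = £20025.60.
Less the £2650 deductible: £20025.60 − £2650 = £17375.60.
£17375.60 exceeds the £16857 limit, so the insurer pays the limit: £16857.
Out of pocket: £25032 − £16857 = £8175.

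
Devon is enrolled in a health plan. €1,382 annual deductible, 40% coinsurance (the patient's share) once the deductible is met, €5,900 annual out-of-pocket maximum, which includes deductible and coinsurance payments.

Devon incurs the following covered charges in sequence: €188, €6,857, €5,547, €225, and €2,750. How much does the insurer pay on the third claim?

Claim 1 — €188: all of it applies to the deductible. Patient pays €188; OOP now €188. Plan pays €188 − €188 = €0.
Claim 2 — €6,857: deductible takes €1,194, €5,663 remains; 40% of €5,663 = €2,265.20. Cost to patient: €3,459.20. OOP to date €3,647.20. Plan pays €6,857 − €3,459.20 = €3,397.80.
Claim 3 — €5,547: deductible met; 40% of €5,547 = €2,218.80. Patient pays €2,218.80; OOP now €5,866. Plan pays €5,547 − €2,218.80 = €3,328.20.

€3,328.20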